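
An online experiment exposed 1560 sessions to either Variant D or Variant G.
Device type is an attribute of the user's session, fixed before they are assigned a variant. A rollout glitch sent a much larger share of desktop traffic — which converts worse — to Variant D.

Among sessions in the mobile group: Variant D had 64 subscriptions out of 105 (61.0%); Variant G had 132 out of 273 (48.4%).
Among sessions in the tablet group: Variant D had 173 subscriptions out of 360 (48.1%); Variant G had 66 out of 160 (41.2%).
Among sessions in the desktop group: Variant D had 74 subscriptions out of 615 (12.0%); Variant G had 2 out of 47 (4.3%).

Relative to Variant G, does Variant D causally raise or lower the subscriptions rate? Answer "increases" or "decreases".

increases

Variant D is higher inside every device type stratum but Variant G is higher in aggregate. Whether to stratify depends on how device type relates to the variant.
The imbalance in device type arose from how sessions were allocated, not from anything the variant did; and device type independently affects the outcome. The pooled gap is confounded — condition on device type.
Within each level — mobile: 61.0% vs 48.4%; tablet: 48.1% vs 41.2%; desktop: 12.0% vs 4.3% — Variant D is higher every time.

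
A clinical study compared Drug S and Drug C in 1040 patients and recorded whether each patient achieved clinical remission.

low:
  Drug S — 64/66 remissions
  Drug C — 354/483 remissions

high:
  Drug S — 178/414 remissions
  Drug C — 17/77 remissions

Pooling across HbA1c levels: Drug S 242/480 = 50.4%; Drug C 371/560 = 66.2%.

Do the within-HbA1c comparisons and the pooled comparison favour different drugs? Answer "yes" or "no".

yes

Within each HbA1c level (low 97.0% vs 73.3%; high 43.0% vs 22.1%), Drug S has the higher rate every time. Pooled: 50.4% vs 66.2% — Drug C has the higher rate overall. The two comparisons disagree.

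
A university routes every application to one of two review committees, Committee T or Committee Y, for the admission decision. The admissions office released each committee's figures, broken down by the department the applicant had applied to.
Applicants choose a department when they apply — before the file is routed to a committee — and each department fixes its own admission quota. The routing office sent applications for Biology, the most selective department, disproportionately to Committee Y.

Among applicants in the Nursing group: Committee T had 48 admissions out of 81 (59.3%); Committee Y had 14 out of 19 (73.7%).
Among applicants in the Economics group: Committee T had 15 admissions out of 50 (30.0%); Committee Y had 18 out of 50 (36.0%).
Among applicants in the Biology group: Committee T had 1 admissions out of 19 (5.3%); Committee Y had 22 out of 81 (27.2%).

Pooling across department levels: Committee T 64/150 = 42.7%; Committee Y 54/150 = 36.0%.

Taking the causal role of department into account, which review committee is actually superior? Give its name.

Committee Y is higher inside every department stratum but Committee T is higher in aggregate. Whether to stratify depends on how department relates to the review committee.
Here department is a common cause — it drives both which review committee a case falls under and the outcome. The crude comparison mixes populations; the stratum-specific rates are the causally relevant ones.
Within each level — Nursing: 59.3% vs 73.7%; Economics: 30.0% vs 36.0%; Biology: 5.3% vs 27.2% — Committee Y is higher every time.

Committee Y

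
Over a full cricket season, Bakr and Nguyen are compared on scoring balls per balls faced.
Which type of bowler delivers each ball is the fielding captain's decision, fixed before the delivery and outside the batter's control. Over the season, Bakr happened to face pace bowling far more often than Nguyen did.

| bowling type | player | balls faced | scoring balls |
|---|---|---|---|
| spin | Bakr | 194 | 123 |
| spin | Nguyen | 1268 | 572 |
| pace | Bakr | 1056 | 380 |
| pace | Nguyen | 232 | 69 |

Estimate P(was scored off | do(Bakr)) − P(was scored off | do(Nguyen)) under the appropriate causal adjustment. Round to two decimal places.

+0.13

Bowling type is set before the player has any effect — it is not caused by the player — and it independently drives the outcome. That makes it a confounder, so the causal comparison is within bowling type levels.
Adjusting over the population distribution of bowling type: 0.532·(0.634−0.451) + 0.468·(0.360−0.297) = +0.126.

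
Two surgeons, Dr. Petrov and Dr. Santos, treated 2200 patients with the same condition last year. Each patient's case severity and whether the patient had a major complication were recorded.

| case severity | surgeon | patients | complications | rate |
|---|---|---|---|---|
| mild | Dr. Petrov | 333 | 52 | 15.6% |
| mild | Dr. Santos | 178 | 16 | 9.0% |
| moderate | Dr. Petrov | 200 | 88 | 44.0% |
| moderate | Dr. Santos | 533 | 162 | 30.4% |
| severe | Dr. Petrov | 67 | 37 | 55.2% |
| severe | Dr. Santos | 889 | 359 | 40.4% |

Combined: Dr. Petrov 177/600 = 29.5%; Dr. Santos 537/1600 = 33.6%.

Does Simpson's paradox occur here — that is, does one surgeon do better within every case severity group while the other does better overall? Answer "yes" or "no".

yes

Within each case severity level (mild 15.6% vs 9.0%; moderate 44.0% vs 30.4%; severe 55.2% vs 40.4%), Dr. Santos has the lower rate every time. Pooled: 29.5% vs 33.6% — Dr. Petrov has the lower rate overall. The two comparisons disagree.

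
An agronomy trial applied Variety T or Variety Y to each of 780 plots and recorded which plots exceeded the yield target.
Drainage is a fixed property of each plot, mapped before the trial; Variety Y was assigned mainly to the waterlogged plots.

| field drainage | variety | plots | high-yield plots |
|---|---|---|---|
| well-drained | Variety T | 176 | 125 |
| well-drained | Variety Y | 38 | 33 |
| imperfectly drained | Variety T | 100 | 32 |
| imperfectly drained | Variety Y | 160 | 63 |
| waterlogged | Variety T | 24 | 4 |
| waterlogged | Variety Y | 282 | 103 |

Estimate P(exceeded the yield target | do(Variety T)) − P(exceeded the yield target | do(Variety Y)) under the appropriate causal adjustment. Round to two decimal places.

-0.15

Within every field drainage level Variety Y has the higher rate, yet pooled Variety T does — Simpson's reversal.
Here field drainage is a common cause — it drives both which variety a case falls under and the outcome. The crude comparison mixes populations; the stratum-specific rates are the causally relevant ones.
Adjusting over the population distribution of field drainage: 0.274·(0.710−0.868) + 0.333·(0.320−0.394) + 0.392·(0.167−0.365) = -0.146.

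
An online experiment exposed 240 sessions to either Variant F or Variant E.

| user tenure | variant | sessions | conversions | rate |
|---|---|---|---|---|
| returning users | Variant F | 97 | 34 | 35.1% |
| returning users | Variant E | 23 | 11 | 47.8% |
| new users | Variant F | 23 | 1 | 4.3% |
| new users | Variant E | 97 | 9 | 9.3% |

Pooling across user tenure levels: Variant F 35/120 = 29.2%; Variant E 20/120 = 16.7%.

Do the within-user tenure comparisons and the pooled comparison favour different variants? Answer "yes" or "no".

Within each user tenure level (returning users 35.1% vs 47.8%; new users 4.3% vs 9.3%), Variant E has the higher rate every time. Pooled: 29.2% vs 16.7% — Variant F has the higher rate overall. The two comparisons disagree.

yes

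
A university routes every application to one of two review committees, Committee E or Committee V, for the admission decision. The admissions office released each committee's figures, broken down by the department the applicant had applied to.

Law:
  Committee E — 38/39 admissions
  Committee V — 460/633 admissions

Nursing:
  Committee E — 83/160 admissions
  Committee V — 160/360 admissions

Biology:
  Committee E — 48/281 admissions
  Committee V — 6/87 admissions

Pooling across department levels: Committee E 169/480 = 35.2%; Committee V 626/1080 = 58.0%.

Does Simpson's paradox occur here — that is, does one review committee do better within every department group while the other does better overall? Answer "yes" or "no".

Within each department level (Law 97.4% vs 72.7%; Nursing 51.9% vs 44.4%; Biology 17.1% vs 6.9%), Committee E has the higher rate every time. Pooled: 35.2% vs 58.0% — Committee V has the higher rate overall. The two comparisons disagree.

yes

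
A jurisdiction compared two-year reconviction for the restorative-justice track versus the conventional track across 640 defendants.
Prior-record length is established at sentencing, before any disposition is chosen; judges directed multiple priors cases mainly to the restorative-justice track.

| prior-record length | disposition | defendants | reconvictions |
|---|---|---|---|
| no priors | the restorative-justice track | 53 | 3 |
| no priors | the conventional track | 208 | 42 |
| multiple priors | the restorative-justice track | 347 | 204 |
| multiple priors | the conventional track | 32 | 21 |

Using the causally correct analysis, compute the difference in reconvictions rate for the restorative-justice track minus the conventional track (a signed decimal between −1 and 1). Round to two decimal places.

-0.10

Here prior-record length is a common cause — it drives both which disposition a case falls under and the outcome. The crude comparison mixes populations; the stratum-specific rates are the causally relevant ones.
Adjusting over the population distribution of prior-record length: 0.408·(0.057−0.202) + 0.592·(0.588−0.656) = -0.100.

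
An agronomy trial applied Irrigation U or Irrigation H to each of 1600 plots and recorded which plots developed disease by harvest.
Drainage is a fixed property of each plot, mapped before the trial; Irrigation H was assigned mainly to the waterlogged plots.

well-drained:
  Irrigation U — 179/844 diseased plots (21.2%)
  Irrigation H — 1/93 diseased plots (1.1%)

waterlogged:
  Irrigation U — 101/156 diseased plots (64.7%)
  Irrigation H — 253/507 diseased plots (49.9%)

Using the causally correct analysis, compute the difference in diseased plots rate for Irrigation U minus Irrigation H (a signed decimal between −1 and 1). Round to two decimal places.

The stratified and pooled comparisons disagree (Irrigation H wins within each field drainage; Irrigation U wins overall), so the answer turns on the causal role of field drainage.
Nothing the irrigation does changes field drainage; the imbalance is an allocation artefact. With field drainage also predicting the outcome, the pooled figure is confounded, and the within-stratum comparison is the causal one.
Adjusting over the population distribution of field drainage: 0.586·(0.212−0.011) + 0.414·(0.647−0.499) = +0.179.

+0.18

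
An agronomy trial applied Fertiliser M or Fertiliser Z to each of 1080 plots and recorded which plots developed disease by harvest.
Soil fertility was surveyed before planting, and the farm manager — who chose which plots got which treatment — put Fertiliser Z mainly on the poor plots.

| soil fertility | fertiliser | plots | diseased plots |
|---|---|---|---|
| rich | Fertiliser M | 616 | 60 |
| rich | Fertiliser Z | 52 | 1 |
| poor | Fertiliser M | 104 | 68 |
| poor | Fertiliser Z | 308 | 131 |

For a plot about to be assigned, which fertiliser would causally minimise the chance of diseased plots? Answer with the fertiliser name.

The imbalance in soil fertility arose from how plots were allocated, not from anything the fertiliser did; and soil fertility independently affects the outcome. The pooled gap is confounded — condition on soil fertility.
Within each level — rich: 9.7% vs 1.9%; poor: 65.4% vs 42.5% — Fertiliser Z is lower every time.

Fertiliser Z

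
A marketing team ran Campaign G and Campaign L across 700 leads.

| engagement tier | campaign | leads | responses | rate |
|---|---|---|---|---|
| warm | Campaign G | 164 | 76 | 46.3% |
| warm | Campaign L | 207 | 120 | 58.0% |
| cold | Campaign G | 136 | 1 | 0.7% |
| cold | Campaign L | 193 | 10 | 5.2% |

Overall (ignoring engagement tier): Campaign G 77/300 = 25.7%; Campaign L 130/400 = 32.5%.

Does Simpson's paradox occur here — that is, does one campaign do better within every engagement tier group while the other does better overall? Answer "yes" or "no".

no

Within each engagement tier level (warm 46.3% vs 58.0%; cold 0.7% vs 5.2%), Campaign L has the higher rate every time. Pooled: 25.7% vs 32.5% — Campaign L has the higher rate overall. They agree.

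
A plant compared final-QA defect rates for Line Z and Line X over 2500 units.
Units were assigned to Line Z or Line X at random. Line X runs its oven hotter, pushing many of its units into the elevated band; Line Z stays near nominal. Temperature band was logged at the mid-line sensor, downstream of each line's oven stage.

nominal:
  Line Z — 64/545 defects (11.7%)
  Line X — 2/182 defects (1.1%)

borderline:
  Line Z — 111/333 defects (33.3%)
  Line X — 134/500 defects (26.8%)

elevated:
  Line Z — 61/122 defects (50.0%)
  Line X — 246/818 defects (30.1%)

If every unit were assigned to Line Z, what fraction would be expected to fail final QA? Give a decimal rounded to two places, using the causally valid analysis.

Because the line influences in-process temperature band, in-process temperature band is a post-treatment mediator, not a confounder. Stratifying on it would bias the estimate; the causal effect is the crude pooled difference.
So P(outcome | do(Line Z)) is just the pooled rate for Line Z: 236/1000 = 0.236.

0.24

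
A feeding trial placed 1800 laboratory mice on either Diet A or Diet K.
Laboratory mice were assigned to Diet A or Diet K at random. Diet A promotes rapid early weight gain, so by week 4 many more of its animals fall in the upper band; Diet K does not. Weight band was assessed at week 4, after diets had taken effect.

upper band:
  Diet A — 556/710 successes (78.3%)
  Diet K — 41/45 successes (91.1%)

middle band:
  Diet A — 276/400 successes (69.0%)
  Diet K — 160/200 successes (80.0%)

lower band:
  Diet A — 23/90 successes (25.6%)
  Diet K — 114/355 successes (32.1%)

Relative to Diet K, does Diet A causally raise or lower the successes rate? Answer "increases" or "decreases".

increases

Diet K is higher inside every week-4 weight band stratum but Diet A is higher in aggregate. Whether to stratify depends on how week-4 weight band relates to the diet.
Week-4 weight band is recorded after the diet and is itself shifted by it — it sits on the causal path from diet to outcome. Conditioning on a mediator would strip out part of the effect we want; the pooled comparison gives the total causal effect.
Pooled: Diet A 71.2% vs Diet K 52.5%; Diet A is higher overall.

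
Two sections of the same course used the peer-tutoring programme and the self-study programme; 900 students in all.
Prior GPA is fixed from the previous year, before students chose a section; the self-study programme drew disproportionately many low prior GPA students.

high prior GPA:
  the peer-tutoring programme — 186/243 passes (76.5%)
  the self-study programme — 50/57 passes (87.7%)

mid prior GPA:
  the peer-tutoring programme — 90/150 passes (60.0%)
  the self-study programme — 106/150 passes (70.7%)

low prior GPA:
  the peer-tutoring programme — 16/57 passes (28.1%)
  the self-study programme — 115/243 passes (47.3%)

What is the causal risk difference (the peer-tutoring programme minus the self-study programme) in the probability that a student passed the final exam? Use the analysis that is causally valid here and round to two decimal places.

The imbalance in prior GPA band arose from how students were allocated, not from anything the teaching method did; and prior GPA band independently affects the outcome. The pooled gap is confounded — condition on prior GPA band.
Adjusting over the population distribution of prior GPA band: 0.333·(0.765−0.877) + 0.333·(0.600−0.707) + 0.333·(0.281−0.473) = -0.137.

-0.14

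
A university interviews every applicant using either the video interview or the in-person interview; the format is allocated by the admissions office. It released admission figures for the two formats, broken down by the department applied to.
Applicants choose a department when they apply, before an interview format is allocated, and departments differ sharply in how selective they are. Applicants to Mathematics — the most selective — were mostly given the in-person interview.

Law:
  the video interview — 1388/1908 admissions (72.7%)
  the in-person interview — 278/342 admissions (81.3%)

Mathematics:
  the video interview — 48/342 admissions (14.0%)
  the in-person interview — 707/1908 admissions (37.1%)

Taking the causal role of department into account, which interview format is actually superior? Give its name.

Within every department level the in-person interview has the higher rate, yet pooled the video interview does — Simpson's reversal.
Here department is a common cause — it drives both which interview format a case falls under and the outcome. The crude comparison mixes populations; the stratum-specific rates are the causally relevant ones.
Within each level — Law: 72.7% vs 81.3%; Mathematics: 14.0% vs 37.1% — the in-person interview is higher every time.

the in-person interview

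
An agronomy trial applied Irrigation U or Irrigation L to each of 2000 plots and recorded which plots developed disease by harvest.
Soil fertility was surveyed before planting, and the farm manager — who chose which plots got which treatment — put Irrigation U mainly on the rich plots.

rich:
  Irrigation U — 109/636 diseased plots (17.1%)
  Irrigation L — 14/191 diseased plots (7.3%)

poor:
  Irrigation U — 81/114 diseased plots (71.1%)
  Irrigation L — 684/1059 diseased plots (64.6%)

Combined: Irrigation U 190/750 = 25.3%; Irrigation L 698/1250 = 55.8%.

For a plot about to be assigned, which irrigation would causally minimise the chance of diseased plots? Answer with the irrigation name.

Here soil fertility is a common cause — it drives both which irrigation a case falls under and the outcome. The crude comparison mixes populations; the stratum-specific rates are the causally relevant ones.
Within each level — rich: 17.1% vs 7.3%; poor: 71.1% vs 64.6% — Irrigation L is lower every time.

Irrigation L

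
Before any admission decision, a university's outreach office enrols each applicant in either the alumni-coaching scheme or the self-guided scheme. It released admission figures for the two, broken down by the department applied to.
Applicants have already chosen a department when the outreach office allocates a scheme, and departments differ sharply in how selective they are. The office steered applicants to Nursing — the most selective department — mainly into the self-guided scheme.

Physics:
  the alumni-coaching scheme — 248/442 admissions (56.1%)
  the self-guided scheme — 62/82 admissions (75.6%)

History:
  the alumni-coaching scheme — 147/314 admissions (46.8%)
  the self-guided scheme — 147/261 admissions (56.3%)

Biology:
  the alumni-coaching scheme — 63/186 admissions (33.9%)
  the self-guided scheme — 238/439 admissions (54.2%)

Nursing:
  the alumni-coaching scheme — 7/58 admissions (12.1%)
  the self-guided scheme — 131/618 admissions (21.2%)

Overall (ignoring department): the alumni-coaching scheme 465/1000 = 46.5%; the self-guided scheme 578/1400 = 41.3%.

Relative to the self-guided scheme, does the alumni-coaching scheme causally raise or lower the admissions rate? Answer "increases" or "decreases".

decreases

Here department is a common cause — it drives both which outreach scheme a case falls under and the outcome. The crude comparison mixes populations; the stratum-specific rates are the causally relevant ones.
Within each level — Physics: 56.1% vs 75.6%; History: 46.8% vs 56.3%; Biology: 33.9% vs 54.2%; Nursing: 12.1% vs 21.2% — the self-guided scheme is higher every time.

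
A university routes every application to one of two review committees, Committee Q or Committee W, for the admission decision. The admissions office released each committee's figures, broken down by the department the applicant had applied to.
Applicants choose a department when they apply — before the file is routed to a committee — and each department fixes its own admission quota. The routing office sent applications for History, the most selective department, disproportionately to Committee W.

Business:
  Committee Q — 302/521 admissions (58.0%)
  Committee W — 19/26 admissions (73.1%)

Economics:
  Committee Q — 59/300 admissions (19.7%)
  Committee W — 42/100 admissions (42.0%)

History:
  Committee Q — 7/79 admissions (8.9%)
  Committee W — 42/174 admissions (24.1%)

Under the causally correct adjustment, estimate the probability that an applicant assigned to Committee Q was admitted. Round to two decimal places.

0.35

Here department is a common cause — it drives both which review committee a case falls under and the outcome. The crude comparison mixes populations; the stratum-specific rates are the causally relevant ones.
Standardising Committee Q to the population department mix: 0.456·302/521 + 0.333·59/300 + 0.211·7/79 = 0.348.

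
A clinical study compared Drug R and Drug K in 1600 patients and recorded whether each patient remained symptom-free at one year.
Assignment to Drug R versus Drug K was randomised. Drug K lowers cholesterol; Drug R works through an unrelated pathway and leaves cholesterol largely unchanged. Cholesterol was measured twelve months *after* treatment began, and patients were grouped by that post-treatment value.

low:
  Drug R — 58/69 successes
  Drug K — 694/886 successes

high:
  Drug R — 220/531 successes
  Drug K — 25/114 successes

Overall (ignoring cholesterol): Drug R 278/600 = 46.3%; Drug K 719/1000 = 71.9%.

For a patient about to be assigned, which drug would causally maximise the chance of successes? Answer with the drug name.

Drug K

Drug R is higher inside every cholesterol stratum but Drug K is higher in aggregate. Whether to stratify depends on how cholesterol relates to the drug.
Cholesterol is recorded after the drug and is itself shifted by it — it sits on the causal path from drug to outcome. Conditioning on a mediator would strip out part of the effect we want; the pooled comparison gives the total causal effect.
Pooled: Drug R 46.3% vs Drug K 71.9%; Drug K is higher overall.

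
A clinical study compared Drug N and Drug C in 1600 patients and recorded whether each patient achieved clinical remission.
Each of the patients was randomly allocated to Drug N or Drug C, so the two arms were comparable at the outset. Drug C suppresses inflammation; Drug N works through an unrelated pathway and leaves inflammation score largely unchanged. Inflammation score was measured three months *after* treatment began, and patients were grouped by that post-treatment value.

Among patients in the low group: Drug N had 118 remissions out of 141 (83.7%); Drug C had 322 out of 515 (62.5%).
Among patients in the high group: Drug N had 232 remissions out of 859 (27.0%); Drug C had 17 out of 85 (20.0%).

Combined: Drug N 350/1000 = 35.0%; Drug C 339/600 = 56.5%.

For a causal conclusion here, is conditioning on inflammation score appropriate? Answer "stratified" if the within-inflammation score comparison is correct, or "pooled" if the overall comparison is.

Within every inflammation score level Drug N has the higher rate, yet pooled Drug C does — Simpson's reversal.
Inflammation score is recorded after the drug and is itself shifted by it — it sits on the causal path from drug to outcome. Conditioning on a mediator would strip out part of the effect we want; the pooled comparison gives the total causal effect.
Pooled: Drug N 35.0% vs Drug C 56.5%; Drug C is higher overall.

pooled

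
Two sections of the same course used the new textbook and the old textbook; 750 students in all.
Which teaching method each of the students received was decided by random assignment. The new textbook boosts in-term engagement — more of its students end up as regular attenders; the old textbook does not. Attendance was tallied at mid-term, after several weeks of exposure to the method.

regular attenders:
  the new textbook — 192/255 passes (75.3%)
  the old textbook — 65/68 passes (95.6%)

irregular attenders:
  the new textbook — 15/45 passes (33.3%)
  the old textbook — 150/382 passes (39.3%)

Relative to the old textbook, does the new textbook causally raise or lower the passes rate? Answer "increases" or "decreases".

increases

Within every mid-term attendance level the old textbook has the higher rate, yet pooled the new textbook does — Simpson's reversal.
Because the teaching method influences mid-term attendance, mid-term attendance is a post-treatment mediator, not a confounder. Stratifying on it would bias the estimate; the causal effect is the crude pooled difference.
Pooled: the new textbook 69.0% vs the old textbook 47.8%; the new textbook is higher overall.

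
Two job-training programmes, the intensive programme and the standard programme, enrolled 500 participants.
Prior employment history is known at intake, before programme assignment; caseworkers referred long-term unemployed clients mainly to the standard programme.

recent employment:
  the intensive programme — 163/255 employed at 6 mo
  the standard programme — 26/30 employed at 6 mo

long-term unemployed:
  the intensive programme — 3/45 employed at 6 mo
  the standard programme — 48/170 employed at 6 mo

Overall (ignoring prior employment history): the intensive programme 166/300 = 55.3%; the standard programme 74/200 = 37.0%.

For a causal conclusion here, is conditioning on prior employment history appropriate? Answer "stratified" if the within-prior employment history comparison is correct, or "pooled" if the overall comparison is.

The stratified and pooled comparisons disagree (the standard programme wins within each prior employment history; the intensive programme wins overall), so the answer turns on the causal role of prior employment history.
Prior employment history satisfies the back-door criterion: it is not a descendant of the programme, and it blocks the spurious path from programme to outcome. Adjusting for it (i.e., using the within-prior employment history rates) gives the causal effect.
Within each level — recent employment: 63.9% vs 86.7%; long-term unemployed: 6.7% vs 28.2% — the standard programme is higher every time.

stratified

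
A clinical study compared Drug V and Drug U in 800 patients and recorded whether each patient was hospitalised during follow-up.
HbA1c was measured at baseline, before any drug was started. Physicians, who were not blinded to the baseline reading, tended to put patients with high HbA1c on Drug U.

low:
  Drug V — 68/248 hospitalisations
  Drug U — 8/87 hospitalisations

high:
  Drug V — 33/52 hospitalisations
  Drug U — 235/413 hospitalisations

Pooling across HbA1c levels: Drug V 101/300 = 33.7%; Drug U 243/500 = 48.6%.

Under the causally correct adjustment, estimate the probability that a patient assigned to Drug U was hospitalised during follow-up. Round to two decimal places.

The stratified and pooled comparisons disagree (Drug U wins within each HbA1c; Drug V wins overall), so the answer turns on the causal role of HbA1c.
HbA1c differs across drugs for reasons unrelated to any effect of the drug itself, and it separately predicts the outcome — a classic confounder. We must compare within HbA1c levels.
Standardising Drug U to the population HbA1c mix: 0.419·8/87 + 0.581·235/413 = 0.369.

0.37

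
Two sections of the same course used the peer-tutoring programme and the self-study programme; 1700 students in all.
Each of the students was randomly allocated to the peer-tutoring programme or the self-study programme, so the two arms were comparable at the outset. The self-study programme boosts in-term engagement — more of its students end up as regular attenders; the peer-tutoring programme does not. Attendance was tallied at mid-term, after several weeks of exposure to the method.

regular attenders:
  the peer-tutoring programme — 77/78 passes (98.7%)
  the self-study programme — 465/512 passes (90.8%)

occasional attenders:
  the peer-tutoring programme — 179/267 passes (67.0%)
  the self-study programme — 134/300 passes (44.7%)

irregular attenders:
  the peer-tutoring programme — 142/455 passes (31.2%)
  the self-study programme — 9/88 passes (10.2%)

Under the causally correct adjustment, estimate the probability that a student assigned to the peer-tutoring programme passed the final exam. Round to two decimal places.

0.50

Because the teaching method influences mid-term attendance, mid-term attendance is a post-treatment mediator, not a confounder. Stratifying on it would bias the estimate; the causal effect is the crude pooled difference.
So P(outcome | do(the peer-tutoring programme)) is just the pooled rate for the peer-tutoring programme: 398/800 = 0.497.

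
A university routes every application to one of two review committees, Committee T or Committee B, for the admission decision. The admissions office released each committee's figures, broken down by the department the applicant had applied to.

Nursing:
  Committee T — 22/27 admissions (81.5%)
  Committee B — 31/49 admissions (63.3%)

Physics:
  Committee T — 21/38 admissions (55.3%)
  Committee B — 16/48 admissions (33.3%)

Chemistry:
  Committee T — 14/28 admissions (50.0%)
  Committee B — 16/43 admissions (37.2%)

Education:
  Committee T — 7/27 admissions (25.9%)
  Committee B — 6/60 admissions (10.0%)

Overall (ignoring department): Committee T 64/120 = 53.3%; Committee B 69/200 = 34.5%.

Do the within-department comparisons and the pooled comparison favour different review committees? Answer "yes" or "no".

no

Within each department level (Nursing 81.5% vs 63.3%; Physics 55.3% vs 33.3%; Chemistry 50.0% vs 37.2%; Education 25.9% vs 10.0%), Committee T has the higher rate every time. Pooled: 53.3% vs 34.5% — Committee T has the higher rate overall. They agree.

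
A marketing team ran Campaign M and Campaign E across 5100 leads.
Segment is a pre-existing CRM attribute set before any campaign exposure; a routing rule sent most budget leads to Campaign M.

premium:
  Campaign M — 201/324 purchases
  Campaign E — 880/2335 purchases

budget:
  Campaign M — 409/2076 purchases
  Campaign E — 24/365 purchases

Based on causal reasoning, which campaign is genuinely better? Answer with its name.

Campaign M

Since customer segment is a pre-existing factor (not a product of the campaign) and it affects the outcome on its own, it is a confounder. The stratified rates, not the pooled rate, identify the causal effect.
Within each level — premium: 62.0% vs 37.7%; budget: 19.7% vs 6.6% — Campaign M is higher every time.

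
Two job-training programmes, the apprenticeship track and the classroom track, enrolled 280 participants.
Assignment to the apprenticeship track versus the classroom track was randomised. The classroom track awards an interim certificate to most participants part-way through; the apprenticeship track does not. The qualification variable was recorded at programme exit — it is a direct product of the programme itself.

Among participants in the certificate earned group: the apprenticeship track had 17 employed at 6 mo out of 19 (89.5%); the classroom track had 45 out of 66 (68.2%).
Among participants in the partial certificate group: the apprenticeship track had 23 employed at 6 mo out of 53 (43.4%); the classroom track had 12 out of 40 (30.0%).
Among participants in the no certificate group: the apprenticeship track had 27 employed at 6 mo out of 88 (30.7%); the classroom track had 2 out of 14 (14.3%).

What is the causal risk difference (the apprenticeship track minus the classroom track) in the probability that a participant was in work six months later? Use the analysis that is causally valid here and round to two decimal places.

Qualification attained during the programme here is a post-treatment variable shaped by the programme; conditioning on it would introduce bias rather than remove it. The overall comparison is the causal one.
The causal difference is the pooled difference: 0.419 − 0.492 = -0.073.

-0.07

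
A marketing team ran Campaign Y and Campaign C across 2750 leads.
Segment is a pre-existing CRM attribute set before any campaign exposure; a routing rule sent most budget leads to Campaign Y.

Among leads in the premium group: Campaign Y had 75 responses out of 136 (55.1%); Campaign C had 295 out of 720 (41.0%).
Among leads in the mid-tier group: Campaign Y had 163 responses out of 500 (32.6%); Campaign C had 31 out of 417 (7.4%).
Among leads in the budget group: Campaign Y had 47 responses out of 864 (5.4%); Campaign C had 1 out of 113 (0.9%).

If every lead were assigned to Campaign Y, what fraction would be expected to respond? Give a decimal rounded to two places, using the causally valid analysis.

The imbalance in customer segment arose from how leads were allocated, not from anything the campaign did; and customer segment independently affects the outcome. The pooled gap is confounded — condition on customer segment.
Standardising Campaign Y to the population customer segment mix: 0.311·75/136 + 0.333·163/500 + 0.355·47/864 = 0.300.

0.30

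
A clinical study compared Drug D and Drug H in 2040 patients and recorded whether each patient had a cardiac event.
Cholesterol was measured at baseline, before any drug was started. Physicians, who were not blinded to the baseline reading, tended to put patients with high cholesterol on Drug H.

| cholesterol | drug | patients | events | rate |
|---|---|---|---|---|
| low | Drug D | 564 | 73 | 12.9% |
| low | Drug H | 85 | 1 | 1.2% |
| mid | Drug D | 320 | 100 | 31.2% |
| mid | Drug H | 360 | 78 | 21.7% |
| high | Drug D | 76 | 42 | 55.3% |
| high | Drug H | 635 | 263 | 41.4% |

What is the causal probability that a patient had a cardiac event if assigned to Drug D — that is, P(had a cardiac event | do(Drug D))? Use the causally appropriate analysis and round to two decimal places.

0.34

The stratified and pooled comparisons disagree (Drug H wins within each cholesterol; Drug D wins overall), so the answer turns on the causal role of cholesterol.
Since cholesterol is a pre-existing factor (not a product of the drug) and it affects the outcome on its own, it is a confounder. The stratified rates, not the pooled rate, identify the causal effect.
Standardising Drug D to the population cholesterol mix: 0.318·73/564 + 0.333·100/320 + 0.349·42/76 = 0.338.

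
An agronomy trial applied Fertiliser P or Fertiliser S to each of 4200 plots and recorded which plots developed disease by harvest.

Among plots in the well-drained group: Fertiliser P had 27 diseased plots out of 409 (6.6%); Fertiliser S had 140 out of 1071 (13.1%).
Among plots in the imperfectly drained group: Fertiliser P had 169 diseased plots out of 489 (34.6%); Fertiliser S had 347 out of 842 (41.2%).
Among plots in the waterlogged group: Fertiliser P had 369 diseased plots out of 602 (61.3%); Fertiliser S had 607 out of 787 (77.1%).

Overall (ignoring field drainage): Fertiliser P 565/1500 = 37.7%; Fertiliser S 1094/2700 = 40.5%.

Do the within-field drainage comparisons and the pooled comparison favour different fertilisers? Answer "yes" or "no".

Within each field drainage level (well-drained 6.6% vs 13.1%; imperfectly drained 34.6% vs 41.2%; waterlogged 61.3% vs 77.1%), Fertiliser P has the lower rate every time. Pooled: 37.7% vs 40.5% — Fertiliser P has the lower rate overall. They agree.

no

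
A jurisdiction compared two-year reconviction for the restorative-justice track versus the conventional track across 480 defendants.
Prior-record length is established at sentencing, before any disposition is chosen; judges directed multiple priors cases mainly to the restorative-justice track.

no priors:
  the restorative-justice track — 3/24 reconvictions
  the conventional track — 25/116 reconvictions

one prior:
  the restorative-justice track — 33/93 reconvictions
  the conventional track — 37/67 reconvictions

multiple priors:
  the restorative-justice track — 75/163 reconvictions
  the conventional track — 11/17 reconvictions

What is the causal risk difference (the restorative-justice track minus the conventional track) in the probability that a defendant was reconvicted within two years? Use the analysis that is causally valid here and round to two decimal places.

-0.16

Prior-record length satisfies the back-door criterion: it is not a descendant of the disposition, and it blocks the spurious path from disposition to outcome. Adjusting for it (i.e., using the within-prior-record length rates) gives the causal effect.
Adjusting over the population distribution of prior-record length: 0.292·(0.125−0.216) + 0.333·(0.355−0.552) + 0.375·(0.460−0.647) = -0.162.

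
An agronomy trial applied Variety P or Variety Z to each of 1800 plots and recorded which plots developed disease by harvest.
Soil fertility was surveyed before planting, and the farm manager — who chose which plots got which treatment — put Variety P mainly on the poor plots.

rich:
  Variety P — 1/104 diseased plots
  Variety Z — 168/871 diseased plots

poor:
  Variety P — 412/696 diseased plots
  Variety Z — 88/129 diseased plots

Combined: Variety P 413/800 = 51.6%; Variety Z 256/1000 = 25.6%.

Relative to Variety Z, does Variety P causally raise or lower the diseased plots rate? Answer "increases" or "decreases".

decreases

Nothing the variety does changes soil fertility; the imbalance is an allocation artefact. With soil fertility also predicting the outcome, the pooled figure is confounded, and the within-stratum comparison is the causal one.
Within each level — rich: 1.0% vs 19.3%; poor: 59.2% vs 68.2% — Variety P is lower every time.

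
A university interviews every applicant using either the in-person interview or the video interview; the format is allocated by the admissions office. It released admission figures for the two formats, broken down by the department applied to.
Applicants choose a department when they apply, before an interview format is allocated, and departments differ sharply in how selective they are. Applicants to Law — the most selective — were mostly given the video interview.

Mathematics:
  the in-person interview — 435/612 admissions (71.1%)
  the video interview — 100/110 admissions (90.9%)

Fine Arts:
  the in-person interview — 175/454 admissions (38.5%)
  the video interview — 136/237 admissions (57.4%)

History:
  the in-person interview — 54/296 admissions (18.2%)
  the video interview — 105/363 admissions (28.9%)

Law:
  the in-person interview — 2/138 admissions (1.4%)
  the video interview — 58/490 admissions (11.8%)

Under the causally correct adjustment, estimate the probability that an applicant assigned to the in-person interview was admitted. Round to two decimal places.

The stratified and pooled comparisons disagree (the video interview wins within each department; the in-person interview wins overall), so the answer turns on the causal role of department.
Nothing the interview format does changes department; the imbalance is an allocation artefact. With department also predicting the outcome, the pooled figure is confounded, and the within-stratum comparison is the causal one.
Standardising the in-person interview to the population department mix: 0.267·435/612 + 0.256·175/454 + 0.244·54/296 + 0.233·2/138 = 0.337.

0.34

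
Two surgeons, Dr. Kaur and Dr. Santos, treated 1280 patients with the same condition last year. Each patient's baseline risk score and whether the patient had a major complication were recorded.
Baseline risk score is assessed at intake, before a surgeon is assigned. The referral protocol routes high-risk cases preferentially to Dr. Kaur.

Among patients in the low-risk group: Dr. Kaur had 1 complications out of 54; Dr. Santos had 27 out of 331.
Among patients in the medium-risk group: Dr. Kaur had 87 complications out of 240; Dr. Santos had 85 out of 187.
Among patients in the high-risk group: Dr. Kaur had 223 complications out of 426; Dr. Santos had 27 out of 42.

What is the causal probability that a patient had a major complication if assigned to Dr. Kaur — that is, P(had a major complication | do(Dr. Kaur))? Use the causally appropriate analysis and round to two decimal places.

Nothing the surgeon does changes baseline risk score; the imbalance is an allocation artefact. With baseline risk score also predicting the outcome, the pooled figure is confounded, and the within-stratum comparison is the causal one.
Standardising Dr. Kaur to the population baseline risk score mix: 0.301·1/54 + 0.334·87/240 + 0.366·223/426 = 0.318.

0.32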